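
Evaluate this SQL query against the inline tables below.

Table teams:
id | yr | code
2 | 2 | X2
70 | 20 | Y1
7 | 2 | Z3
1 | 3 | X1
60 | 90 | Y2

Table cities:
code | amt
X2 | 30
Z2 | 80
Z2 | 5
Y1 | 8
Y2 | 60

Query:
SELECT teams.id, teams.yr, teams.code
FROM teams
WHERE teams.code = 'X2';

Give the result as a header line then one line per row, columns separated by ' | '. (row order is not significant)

After WHERE (1 rows):
teams.id | teams.yr | teams.code
2 | 2 | X2
After SELECT (1 rows):
teams.id | teams.yr | teams.code
2 | 2 | X2

== RESULT ==
teams.id | teams.yr | teams.code
2 | 2 | X2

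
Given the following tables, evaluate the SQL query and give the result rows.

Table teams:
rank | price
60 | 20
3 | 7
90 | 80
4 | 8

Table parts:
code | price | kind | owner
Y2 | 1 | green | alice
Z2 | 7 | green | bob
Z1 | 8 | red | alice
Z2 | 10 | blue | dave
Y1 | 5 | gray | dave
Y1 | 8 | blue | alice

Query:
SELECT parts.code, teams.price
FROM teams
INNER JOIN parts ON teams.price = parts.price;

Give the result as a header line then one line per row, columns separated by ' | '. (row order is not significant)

== RESULT ==
parts.code | teams.price
Z2 | 7
Z1 | 8
Y1 | 8

Derivation:
After JOIN parts (3 rows):
teams.rank | teams.price | parts.code | parts.price | parts.kind | parts.owner
3 | 7 | Z2 | 7 | green | bob
4 | 8 | Z1 | 8 | red | alice
4 | 8 | Y1 | 8 | blue | alice
After SELECT (3 rows):
parts.code | teams.price
Z2 | 7
Z1 | 8
Y1 | 8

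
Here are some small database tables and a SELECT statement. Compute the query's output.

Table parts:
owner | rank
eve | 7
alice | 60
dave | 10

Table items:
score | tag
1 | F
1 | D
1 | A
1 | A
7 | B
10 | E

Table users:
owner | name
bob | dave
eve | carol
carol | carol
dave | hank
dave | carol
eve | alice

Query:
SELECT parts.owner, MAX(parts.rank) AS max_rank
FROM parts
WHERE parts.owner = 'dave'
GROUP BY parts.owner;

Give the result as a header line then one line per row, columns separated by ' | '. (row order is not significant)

After WHERE (1 rows):
parts.owner | parts.rank
dave | 10
After GROUP BY (1 rows):
parts.owner | max_rank
dave | 10

== RESULT ==
parts.owner | max_rank
dave | 10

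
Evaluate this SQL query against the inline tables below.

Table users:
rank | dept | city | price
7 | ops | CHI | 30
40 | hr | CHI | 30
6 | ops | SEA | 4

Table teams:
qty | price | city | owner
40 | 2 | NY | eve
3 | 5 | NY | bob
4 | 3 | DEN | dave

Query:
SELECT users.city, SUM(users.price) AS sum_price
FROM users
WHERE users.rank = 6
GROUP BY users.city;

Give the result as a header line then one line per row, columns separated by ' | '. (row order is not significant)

After WHERE (1 rows):
users.rank | users.dept | users.city | users.price
6 | ops | SEA | 4
After GROUP BY (1 rows):
users.city | sum_price
SEA | 4

== RESULT ==
users.city | sum_price
SEA | 4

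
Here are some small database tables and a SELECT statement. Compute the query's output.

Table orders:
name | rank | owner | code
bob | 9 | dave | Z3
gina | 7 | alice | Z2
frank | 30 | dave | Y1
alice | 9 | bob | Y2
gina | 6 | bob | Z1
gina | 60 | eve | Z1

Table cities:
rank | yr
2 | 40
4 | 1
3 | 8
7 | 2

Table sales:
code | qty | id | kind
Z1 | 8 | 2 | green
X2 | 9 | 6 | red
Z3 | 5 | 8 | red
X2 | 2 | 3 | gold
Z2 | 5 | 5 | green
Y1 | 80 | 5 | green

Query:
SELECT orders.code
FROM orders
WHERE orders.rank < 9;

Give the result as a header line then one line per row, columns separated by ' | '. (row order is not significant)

After WHERE (2 rows):
orders.name | orders.rank | orders.owner | orders.code
gina | 7 | alice | Z2
gina | 6 | bob | Z1
After SELECT (2 rows):
orders.code
Z2
Z1

== RESULT ==
orders.code
Z2
Z1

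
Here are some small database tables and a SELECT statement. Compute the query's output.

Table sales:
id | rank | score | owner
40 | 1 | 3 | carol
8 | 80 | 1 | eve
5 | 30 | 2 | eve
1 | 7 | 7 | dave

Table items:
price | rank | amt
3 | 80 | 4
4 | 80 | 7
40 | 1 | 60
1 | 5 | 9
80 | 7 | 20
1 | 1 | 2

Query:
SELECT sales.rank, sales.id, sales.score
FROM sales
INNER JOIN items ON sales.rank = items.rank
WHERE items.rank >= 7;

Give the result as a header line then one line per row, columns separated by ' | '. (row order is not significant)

After JOIN items (5 rows):
sales.id | sales.rank | sales.score | sales.owner | items.price | items.rank | items.amt
40 | 1 | 3 | carol | 40 | 1 | 60
40 | 1 | 3 | carol | 1 | 1 | 2
8 | 80 | 1 | eve | 3 | 80 | 4
8 | 80 | 1 | eve | 4 | 80 | 7
1 | 7 | 7 | dave | 80 | 7 | 20
After WHERE (3 rows):
sales.id | sales.rank | sales.score | sales.owner | items.price | items.rank | items.amt
8 | 80 | 1 | eve | 3 | 80 | 4
8 | 80 | 1 | eve | 4 | 80 | 7
1 | 7 | 7 | dave | 80 | 7 | 20
After SELECT (3 rows):
sales.rank | sales.id | sales.score
80 | 8 | 1
80 | 8 | 1
7 | 1 | 7

== RESULT ==
sales.rank | sales.id | sales.score
80 | 8 | 1
80 | 8 | 1
7 | 1 | 7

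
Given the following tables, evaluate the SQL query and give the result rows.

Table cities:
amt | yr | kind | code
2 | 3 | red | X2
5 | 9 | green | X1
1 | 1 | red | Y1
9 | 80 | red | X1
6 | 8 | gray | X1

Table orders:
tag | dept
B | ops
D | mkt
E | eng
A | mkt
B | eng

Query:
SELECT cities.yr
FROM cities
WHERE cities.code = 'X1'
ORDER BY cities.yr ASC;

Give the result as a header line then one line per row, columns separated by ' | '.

After WHERE (3 rows):
cities.amt | cities.yr | cities.kind | cities.code
5 | 9 | green | X1
9 | 80 | red | X1
6 | 8 | gray | X1
After SELECT (3 rows):
cities.yr
9
80
8
After ORDER BY (3 rows):
cities.yr
8
9
80

== RESULT ==
cities.yr
8
9
80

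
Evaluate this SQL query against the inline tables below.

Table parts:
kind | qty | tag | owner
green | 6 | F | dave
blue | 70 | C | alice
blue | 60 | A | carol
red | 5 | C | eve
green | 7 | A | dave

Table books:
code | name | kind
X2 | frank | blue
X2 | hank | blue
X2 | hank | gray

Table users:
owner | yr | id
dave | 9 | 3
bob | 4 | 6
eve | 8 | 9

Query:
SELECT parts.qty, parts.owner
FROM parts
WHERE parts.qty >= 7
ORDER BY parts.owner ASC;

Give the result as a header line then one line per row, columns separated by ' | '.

After WHERE (3 rows):
parts.kind | parts.qty | parts.tag | parts.owner
blue | 70 | C | alice
blue | 60 | A | carol
green | 7 | A | dave
After SELECT (3 rows):
parts.qty | parts.owner
70 | alice
60 | carol
7 | dave
After ORDER BY (3 rows):
parts.qty | parts.owner
70 | alice
60 | carol
7 | dave

== RESULT ==
parts.qty | parts.owner
70 | alice
60 | carol
7 | dave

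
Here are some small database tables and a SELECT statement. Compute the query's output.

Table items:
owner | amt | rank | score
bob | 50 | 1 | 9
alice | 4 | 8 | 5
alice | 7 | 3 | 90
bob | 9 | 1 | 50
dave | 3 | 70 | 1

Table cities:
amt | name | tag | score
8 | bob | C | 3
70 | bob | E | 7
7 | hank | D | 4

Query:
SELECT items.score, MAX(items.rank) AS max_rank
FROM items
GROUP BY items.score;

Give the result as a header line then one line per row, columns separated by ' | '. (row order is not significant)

After GROUP BY (5 rows):
items.score | max_rank
9 | 1
5 | 8
90 | 3
50 | 1
1 | 70

== RESULT ==
items.score | max_rank
9 | 1
5 | 8
90 | 3
50 | 1
1 | 70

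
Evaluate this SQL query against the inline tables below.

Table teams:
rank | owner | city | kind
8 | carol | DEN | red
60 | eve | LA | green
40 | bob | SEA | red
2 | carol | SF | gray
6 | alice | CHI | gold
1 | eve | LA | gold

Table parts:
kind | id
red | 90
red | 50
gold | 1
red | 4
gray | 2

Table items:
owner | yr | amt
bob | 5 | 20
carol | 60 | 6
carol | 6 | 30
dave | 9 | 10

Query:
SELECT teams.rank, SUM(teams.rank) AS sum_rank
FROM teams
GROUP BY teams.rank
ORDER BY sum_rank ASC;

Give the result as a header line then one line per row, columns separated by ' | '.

== RESULT ==
teams.rank | sum_rank
1 | 1
2 | 2
6 | 6
8 | 8
40 | 40
60 | 60

Derivation:
After GROUP BY (6 rows):
teams.rank | sum_rank
8 | 8
60 | 60
40 | 40
2 | 2
6 | 6
1 | 1
After ORDER BY (6 rows):
teams.rank | sum_rank
1 | 1
2 | 2
6 | 6
8 | 8
40 | 40
60 | 60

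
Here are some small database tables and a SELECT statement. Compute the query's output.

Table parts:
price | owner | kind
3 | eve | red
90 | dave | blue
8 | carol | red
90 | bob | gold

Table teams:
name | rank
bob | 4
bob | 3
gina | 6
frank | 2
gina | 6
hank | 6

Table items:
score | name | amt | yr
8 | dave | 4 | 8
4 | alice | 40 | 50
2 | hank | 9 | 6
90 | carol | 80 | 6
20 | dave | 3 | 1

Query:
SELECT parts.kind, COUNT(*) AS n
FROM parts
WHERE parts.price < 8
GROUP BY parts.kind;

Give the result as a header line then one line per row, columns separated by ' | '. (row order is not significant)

== RESULT ==
parts.kind | n
red | 1

Derivation:
After WHERE (1 rows):
parts.price | parts.owner | parts.kind
3 | eve | red
After GROUP BY (1 rows):
parts.kind | n
red | 1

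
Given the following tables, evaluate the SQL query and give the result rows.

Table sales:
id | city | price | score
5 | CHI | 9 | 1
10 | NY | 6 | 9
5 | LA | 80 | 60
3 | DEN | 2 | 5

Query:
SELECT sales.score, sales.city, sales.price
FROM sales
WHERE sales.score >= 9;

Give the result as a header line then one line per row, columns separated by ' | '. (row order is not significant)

== RESULT ==
sales.score | sales.city | sales.price
9 | NY | 6
60 | LA | 80

Derivation:
After WHERE (2 rows):
sales.id | sales.city | sales.price | sales.score
10 | NY | 6 | 9
5 | LA | 80 | 60
After SELECT (2 rows):
sales.score | sales.city | sales.price
9 | NY | 6
60 | LA | 80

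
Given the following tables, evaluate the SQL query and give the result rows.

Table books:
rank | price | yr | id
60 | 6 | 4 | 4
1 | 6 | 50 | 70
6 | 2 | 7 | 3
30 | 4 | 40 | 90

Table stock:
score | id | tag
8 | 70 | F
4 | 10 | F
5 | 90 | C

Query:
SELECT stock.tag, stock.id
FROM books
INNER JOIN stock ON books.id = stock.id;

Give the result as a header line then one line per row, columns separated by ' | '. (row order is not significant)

After JOIN stock (2 rows):
books.rank | books.price | books.yr | books.id | stock.score | stock.id | stock.tag
1 | 6 | 50 | 70 | 8 | 70 | F
30 | 4 | 40 | 90 | 5 | 90 | C
After SELECT (2 rows):
stock.tag | stock.id
F | 70
C | 90

== RESULT ==
stock.tag | stock.id
F | 70
C | 90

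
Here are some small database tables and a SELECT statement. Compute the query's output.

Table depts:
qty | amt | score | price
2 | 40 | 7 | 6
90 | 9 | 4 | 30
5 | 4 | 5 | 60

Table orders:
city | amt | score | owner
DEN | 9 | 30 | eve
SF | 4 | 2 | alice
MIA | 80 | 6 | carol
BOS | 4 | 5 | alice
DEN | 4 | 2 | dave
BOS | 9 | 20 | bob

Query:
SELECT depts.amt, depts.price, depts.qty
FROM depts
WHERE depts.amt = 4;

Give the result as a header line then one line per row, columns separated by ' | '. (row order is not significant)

After WHERE (1 rows):
depts.qty | depts.amt | depts.score | depts.price
5 | 4 | 5 | 60
After SELECT (1 rows):
depts.amt | depts.price | depts.qty
4 | 60 | 5

== RESULT ==
depts.amt | depts.price | depts.qty
4 | 60 | 5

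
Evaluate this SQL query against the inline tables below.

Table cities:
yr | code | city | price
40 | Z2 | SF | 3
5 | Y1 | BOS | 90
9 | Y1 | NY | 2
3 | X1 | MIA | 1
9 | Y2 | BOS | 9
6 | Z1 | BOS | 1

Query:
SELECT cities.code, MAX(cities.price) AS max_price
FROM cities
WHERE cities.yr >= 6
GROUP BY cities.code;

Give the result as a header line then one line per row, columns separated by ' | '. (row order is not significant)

After WHERE (4 rows):
cities.yr | cities.code | cities.city | cities.price
40 | Z2 | SF | 3
9 | Y1 | NY | 2
9 | Y2 | BOS | 9
6 | Z1 | BOS | 1
After GROUP BY (4 rows):
cities.code | max_price
Z2 | 3
Y1 | 2
Y2 | 9
Z1 | 1

== RESULT ==
cities.code | max_price
Z2 | 3
Y1 | 2
Y2 | 9
Z1 | 1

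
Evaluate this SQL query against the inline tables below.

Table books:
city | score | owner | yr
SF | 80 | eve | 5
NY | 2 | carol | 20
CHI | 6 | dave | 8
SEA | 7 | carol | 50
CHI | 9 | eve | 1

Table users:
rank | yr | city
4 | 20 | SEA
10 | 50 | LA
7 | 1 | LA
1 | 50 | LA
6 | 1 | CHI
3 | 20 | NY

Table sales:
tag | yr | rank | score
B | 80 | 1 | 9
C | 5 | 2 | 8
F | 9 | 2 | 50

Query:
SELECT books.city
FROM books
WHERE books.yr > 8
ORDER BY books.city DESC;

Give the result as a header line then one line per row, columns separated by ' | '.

== RESULT ==
books.city
SEA
NY

Derivation:
After WHERE (2 rows):
books.city | books.score | books.owner | books.yr
NY | 2 | carol | 20
SEA | 7 | carol | 50
After SELECT (2 rows):
books.city
NY
SEA
After ORDER BY (2 rows):
books.city
SEA
NY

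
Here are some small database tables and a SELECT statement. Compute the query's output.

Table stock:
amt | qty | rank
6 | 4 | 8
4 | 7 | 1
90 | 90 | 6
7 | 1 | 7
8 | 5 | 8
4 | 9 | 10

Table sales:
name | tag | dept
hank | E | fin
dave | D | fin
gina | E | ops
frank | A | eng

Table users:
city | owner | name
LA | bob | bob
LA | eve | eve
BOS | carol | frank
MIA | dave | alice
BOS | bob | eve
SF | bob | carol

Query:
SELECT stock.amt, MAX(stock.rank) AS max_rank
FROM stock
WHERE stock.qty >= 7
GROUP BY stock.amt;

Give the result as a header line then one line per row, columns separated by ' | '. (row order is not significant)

== RESULT ==
stock.amt | max_rank
4 | 10
90 | 6

Derivation:
After WHERE (3 rows):
stock.amt | stock.qty | stock.rank
4 | 7 | 1
90 | 90 | 6
4 | 9 | 10
After GROUP BY (2 rows):
stock.amt | max_rank
4 | 10
90 | 6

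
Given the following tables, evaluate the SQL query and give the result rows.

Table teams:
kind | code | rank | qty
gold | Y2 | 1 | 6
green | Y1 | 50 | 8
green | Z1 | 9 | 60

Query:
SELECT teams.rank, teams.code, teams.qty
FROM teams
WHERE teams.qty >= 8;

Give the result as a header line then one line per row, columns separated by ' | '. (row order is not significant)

After WHERE (2 rows):
teams.kind | teams.code | teams.rank | teams.qty
green | Y1 | 50 | 8
green | Z1 | 9 | 60
After SELECT (2 rows):
teams.rank | teams.code | teams.qty
50 | Y1 | 8
9 | Z1 | 60

== RESULT ==
teams.rank | teams.code | teams.qty
50 | Y1 | 8
9 | Z1 | 60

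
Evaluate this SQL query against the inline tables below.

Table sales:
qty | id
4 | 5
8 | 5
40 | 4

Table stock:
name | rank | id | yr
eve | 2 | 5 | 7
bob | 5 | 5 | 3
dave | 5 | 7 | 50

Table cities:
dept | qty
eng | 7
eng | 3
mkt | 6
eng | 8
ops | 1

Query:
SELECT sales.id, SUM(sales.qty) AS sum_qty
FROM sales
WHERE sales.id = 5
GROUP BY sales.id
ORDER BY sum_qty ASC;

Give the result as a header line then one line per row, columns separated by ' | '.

== RESULT ==
sales.id | sum_qty
5 | 12

Derivation:
After WHERE (2 rows):
sales.qty | sales.id
4 | 5
8 | 5
After GROUP BY (1 rows):
sales.id | sum_qty
5 | 12
After ORDER BY (1 rows):
sales.id | sum_qty
5 | 12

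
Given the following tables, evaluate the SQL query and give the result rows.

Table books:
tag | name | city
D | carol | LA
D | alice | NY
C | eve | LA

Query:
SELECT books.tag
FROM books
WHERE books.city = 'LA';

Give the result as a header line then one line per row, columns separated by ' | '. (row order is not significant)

== RESULT ==
books.tag
D
C

Derivation:
After WHERE (2 rows):
books.tag | books.name | books.city
D | carol | LA
C | eve | LA
After SELECT (2 rows):
books.tag
D
C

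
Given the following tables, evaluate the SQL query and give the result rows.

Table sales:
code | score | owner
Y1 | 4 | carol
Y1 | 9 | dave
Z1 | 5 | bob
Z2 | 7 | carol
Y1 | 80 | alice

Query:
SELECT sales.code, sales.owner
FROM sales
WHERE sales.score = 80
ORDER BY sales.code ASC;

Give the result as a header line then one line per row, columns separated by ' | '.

After WHERE (1 rows):
sales.code | sales.score | sales.owner
Y1 | 80 | alice
After SELECT (1 rows):
sales.code | sales.owner
Y1 | alice
After ORDER BY (1 rows):
sales.code | sales.owner
Y1 | alice

== RESULT ==
sales.code | sales.owner
Y1 | alice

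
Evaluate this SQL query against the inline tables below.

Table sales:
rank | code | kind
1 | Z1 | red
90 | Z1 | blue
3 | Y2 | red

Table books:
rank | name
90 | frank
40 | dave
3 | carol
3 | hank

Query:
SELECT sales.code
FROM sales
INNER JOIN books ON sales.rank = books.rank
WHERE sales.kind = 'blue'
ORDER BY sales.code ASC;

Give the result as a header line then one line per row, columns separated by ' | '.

== RESULT ==
sales.code
Z1

Derivation:
After JOIN books (3 rows):
sales.rank | sales.code | sales.kind | books.rank | books.name
90 | Z1 | blue | 90 | frank
3 | Y2 | red | 3 | carol
3 | Y2 | red | 3 | hank
After WHERE (1 rows):
sales.rank | sales.code | sales.kind | books.rank | books.name
90 | Z1 | blue | 90 | frank
After SELECT (1 rows):
sales.code
Z1
After ORDER BY (1 rows):
sales.code
Z1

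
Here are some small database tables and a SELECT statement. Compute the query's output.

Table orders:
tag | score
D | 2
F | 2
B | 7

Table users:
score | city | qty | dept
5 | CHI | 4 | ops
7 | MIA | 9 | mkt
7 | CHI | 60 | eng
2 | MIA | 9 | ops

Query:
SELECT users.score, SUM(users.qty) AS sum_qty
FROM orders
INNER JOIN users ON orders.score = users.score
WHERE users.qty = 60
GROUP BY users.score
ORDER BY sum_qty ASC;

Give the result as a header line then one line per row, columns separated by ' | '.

After JOIN users (4 rows):
orders.tag | orders.score | users.score | users.city | users.qty | users.dept
D | 2 | 2 | MIA | 9 | ops
F | 2 | 2 | MIA | 9 | ops
B | 7 | 7 | MIA | 9 | mkt
B | 7 | 7 | CHI | 60 | eng
After WHERE (1 rows):
orders.tag | orders.score | users.score | users.city | users.qty | users.dept
B | 7 | 7 | CHI | 60 | eng
After GROUP BY (1 rows):
users.score | sum_qty
7 | 60
After ORDER BY (1 rows):
users.score | sum_qty
7 | 60

== RESULT ==
users.score | sum_qty
7 | 60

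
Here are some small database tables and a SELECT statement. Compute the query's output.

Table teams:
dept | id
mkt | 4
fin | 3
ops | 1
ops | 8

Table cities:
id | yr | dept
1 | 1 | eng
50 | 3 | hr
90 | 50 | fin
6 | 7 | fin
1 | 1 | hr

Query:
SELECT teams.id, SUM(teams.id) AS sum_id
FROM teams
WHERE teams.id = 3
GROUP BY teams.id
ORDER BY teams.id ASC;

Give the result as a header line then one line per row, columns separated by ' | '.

== RESULT ==
teams.id | sum_id
3 | 3

Derivation:
After WHERE (1 rows):
teams.dept | teams.id
fin | 3
After GROUP BY (1 rows):
teams.id | sum_id
3 | 3
After ORDER BY (1 rows):
teams.id | sum_id
3 | 3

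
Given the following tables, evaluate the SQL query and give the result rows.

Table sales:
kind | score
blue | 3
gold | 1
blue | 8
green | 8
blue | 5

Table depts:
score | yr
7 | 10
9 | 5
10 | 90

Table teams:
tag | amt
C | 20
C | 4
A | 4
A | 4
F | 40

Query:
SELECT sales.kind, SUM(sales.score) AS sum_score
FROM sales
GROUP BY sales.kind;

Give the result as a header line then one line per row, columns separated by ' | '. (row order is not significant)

== RESULT ==
sales.kind | sum_score
blue | 16
gold | 1
green | 8

Derivation:
After GROUP BY (3 rows):
sales.kind | sum_score
blue | 16
gold | 1
green | 8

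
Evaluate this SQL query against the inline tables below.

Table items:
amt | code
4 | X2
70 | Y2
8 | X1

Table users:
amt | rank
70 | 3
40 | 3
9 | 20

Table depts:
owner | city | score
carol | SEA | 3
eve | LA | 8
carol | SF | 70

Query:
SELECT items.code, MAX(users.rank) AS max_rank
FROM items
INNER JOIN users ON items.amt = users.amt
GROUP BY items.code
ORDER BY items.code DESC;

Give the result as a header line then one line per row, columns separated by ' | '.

== RESULT ==
items.code | max_rank
Y2 | 3

Derivation:
After JOIN users (1 rows):
items.amt | items.code | users.amt | users.rank
70 | Y2 | 70 | 3
After GROUP BY (1 rows):
items.code | max_rank
Y2 | 3
After ORDER BY (1 rows):
items.code | max_rank
Y2 | 3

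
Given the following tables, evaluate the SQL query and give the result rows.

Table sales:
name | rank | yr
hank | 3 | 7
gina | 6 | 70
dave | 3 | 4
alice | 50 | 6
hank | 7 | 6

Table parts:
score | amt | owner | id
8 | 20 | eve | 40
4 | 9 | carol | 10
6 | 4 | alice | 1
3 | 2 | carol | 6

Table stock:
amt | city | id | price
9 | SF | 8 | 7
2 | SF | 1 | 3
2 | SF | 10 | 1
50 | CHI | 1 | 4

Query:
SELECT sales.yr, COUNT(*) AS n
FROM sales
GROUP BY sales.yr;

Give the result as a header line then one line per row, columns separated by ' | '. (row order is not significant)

== RESULT ==
sales.yr | n
7 | 1
70 | 1
4 | 1
6 | 2

Derivation:
After GROUP BY (4 rows):
sales.yr | n
7 | 1
70 | 1
4 | 1
6 | 2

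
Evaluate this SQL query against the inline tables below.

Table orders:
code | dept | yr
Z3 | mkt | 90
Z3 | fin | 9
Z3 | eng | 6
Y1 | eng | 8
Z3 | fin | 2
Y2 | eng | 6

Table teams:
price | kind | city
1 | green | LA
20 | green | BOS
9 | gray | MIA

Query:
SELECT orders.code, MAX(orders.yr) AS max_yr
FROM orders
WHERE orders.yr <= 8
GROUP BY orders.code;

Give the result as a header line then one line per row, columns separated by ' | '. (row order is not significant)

== RESULT ==
orders.code | max_yr
Z3 | 6
Y1 | 8
Y2 | 6

Derivation:
After WHERE (4 rows):
orders.code | orders.dept | orders.yr
Z3 | eng | 6
Y1 | eng | 8
Z3 | fin | 2
Y2 | eng | 6
After GROUP BY (3 rows):
orders.code | max_yr
Z3 | 6
Y1 | 8
Y2 | 6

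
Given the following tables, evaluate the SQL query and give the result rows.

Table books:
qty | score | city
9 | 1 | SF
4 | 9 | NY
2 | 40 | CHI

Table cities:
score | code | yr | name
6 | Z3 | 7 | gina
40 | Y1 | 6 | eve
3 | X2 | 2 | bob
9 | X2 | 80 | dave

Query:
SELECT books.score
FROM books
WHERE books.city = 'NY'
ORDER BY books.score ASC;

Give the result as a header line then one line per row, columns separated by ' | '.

== RESULT ==
books.score
9

Derivation:
After WHERE (1 rows):
books.qty | books.score | books.city
4 | 9 | NY
After SELECT (1 rows):
books.score
9
After ORDER BY (1 rows):
books.score
9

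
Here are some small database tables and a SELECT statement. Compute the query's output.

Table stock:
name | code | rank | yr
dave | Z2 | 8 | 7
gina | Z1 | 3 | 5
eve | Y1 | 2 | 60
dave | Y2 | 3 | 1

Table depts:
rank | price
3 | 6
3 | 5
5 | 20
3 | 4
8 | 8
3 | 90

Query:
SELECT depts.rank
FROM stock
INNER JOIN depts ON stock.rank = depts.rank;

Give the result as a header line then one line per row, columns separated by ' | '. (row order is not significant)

== RESULT ==
depts.rank
8
3
3
3
3
3
3
3
3

Derivation:
After JOIN depts (9 rows):
stock.name | stock.code | stock.rank | stock.yr | depts.rank | depts.price
dave | Z2 | 8 | 7 | 8 | 8
gina | Z1 | 3 | 5 | 3 | 6
gina | Z1 | 3 | 5 | 3 | 5
gina | Z1 | 3 | 5 | 3 | 4
gina | Z1 | 3 | 5 | 3 | 90
dave | Y2 | 3 | 1 | 3 | 6
dave | Y2 | 3 | 1 | 3 | 5
dave | Y2 | 3 | 1 | 3 | 4
dave | Y2 | 3 | 1 | 3 | 90
After SELECT (9 rows):
depts.rank
8
3
3
3
3
3
3
3
3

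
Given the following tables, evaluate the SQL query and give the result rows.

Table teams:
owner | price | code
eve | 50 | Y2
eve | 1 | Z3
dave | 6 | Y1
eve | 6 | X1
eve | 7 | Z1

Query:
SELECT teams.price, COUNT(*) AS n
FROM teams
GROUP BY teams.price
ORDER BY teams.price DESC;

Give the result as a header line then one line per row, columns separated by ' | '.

== RESULT ==
teams.price | n
50 | 1
7 | 1
6 | 2
1 | 1

Derivation:
After GROUP BY (4 rows):
teams.price | n
50 | 1
1 | 1
6 | 2
7 | 1
After ORDER BY (4 rows):
teams.price | n
50 | 1
7 | 1
6 | 2
1 | 1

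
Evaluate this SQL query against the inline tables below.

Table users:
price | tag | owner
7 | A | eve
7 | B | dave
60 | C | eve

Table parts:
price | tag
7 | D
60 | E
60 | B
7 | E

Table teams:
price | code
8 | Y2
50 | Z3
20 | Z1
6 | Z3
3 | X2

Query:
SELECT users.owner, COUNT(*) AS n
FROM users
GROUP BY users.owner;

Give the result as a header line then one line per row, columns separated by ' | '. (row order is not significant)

== RESULT ==
users.owner | n
eve | 2
dave | 1

Derivation:
After GROUP BY (2 rows):
users.owner | n
eve | 2
dave | 1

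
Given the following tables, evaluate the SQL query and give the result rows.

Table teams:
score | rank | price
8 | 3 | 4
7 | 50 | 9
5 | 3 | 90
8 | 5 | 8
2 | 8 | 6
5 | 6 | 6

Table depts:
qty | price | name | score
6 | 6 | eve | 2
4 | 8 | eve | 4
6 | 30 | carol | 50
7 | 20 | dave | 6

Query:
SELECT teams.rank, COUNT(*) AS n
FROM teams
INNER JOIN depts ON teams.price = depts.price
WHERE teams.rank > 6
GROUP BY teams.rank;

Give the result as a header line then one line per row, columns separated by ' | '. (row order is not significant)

After JOIN depts (3 rows):
teams.score | teams.rank | teams.price | depts.qty | depts.price | depts.name | depts.score
8 | 5 | 8 | 4 | 8 | eve | 4
2 | 8 | 6 | 6 | 6 | eve | 2
5 | 6 | 6 | 6 | 6 | eve | 2
After WHERE (1 rows):
teams.score | teams.rank | teams.price | depts.qty | depts.price | depts.name | depts.score
2 | 8 | 6 | 6 | 6 | eve | 2
After GROUP BY (1 rows):
teams.rank | n
8 | 1

== RESULT ==
teams.rank | n
8 | 1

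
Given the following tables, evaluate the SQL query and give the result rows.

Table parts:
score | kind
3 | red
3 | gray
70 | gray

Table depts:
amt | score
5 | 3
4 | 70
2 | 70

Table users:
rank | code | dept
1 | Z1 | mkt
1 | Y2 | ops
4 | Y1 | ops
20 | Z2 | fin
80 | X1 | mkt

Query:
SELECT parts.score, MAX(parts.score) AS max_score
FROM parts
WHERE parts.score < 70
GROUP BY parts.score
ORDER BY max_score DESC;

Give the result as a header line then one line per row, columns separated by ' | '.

After WHERE (2 rows):
parts.score | parts.kind
3 | red
3 | gray
After GROUP BY (1 rows):
parts.score | max_score
3 | 3
After ORDER BY (1 rows):
parts.score | max_score
3 | 3

== RESULT ==
parts.score | max_score
3 | 3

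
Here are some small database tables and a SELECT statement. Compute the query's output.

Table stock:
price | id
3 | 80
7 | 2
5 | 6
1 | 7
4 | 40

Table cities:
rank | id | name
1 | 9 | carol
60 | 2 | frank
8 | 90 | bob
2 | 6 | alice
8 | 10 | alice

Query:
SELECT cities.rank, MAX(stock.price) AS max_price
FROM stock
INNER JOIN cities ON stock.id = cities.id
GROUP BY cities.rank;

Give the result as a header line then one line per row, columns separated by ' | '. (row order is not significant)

== RESULT ==
cities.rank | max_price
60 | 7
2 | 5

Derivation:
After JOIN cities (2 rows):
stock.price | stock.id | cities.rank | cities.id | cities.name
7 | 2 | 60 | 2 | frank
5 | 6 | 2 | 6 | alice
After GROUP BY (2 rows):
cities.rank | max_price
60 | 7
2 | 5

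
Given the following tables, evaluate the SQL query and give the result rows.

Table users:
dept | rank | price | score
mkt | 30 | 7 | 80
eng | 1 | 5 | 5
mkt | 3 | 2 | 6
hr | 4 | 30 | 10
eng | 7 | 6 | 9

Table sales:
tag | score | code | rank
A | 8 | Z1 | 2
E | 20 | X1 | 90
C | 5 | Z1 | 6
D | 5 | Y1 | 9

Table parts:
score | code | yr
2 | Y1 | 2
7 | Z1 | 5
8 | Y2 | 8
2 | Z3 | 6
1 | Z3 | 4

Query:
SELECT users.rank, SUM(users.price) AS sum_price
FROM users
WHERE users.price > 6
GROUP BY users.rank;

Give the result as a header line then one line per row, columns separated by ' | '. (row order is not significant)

After WHERE (2 rows):
users.dept | users.rank | users.price | users.score
mkt | 30 | 7 | 80
hr | 4 | 30 | 10
After GROUP BY (2 rows):
users.rank | sum_price
30 | 7
4 | 30

== RESULT ==
users.rank | sum_price
30 | 7
4 | 30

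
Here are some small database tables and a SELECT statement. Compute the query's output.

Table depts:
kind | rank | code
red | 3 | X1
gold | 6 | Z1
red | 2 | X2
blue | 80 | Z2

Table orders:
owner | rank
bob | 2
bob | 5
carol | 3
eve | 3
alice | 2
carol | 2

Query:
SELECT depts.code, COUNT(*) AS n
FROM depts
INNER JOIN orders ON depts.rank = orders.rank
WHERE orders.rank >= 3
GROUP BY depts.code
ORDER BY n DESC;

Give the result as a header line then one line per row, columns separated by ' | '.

== RESULT ==
depts.code | n
X1 | 2

Derivation:
After JOIN orders (5 rows):
depts.kind | depts.rank | depts.code | orders.owner | orders.rank
red | 3 | X1 | carol | 3
red | 3 | X1 | eve | 3
red | 2 | X2 | bob | 2
red | 2 | X2 | alice | 2
red | 2 | X2 | carol | 2
After WHERE (2 rows):
depts.kind | depts.rank | depts.code | orders.owner | orders.rank
red | 3 | X1 | carol | 3
red | 3 | X1 | eve | 3
After GROUP BY (1 rows):
depts.code | n
X1 | 2
After ORDER BY (1 rows):
depts.code | n
X1 | 2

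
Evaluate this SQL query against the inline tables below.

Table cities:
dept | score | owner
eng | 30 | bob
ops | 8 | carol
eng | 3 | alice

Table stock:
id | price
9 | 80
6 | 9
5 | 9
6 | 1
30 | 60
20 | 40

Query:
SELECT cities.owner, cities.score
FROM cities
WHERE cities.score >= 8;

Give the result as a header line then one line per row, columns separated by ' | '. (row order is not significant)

After WHERE (2 rows):
cities.dept | cities.score | cities.owner
eng | 30 | bob
ops | 8 | carol
After SELECT (2 rows):
cities.owner | cities.score
bob | 30
carol | 8

== RESULT ==
cities.owner | cities.score
bob | 30
carol | 8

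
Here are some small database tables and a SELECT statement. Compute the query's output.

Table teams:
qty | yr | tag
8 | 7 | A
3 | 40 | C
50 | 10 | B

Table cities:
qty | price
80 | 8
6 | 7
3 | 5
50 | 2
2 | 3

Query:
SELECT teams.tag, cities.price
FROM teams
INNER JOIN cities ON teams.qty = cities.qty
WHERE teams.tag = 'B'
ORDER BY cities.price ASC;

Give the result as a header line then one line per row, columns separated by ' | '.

After JOIN cities (2 rows):
teams.qty | teams.yr | teams.tag | cities.qty | cities.price
3 | 40 | C | 3 | 5
50 | 10 | B | 50 | 2
After WHERE (1 rows):
teams.qty | teams.yr | teams.tag | cities.qty | cities.price
50 | 10 | B | 50 | 2
After SELECT (1 rows):
teams.tag | cities.price
B | 2
After ORDER BY (1 rows):
teams.tag | cities.price
B | 2

== RESULT ==
teams.tag | cities.price
B | 2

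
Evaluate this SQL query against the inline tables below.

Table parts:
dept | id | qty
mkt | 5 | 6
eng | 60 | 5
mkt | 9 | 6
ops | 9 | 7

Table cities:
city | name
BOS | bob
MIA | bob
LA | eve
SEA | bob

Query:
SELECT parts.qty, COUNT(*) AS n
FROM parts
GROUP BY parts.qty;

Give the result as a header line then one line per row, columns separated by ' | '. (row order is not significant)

After GROUP BY (3 rows):
parts.qty | n
6 | 2
5 | 1
7 | 1

== RESULT ==
parts.qty | n
6 | 2
5 | 1
7 | 1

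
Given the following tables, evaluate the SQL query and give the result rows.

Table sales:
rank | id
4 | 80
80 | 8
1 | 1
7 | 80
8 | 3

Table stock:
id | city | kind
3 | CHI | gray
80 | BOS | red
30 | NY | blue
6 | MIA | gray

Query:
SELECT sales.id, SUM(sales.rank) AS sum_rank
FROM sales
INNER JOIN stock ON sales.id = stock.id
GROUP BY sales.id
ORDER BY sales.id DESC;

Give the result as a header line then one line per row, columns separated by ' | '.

After JOIN stock (3 rows):
sales.rank | sales.id | stock.id | stock.city | stock.kind
4 | 80 | 80 | BOS | red
7 | 80 | 80 | BOS | red
8 | 3 | 3 | CHI | gray
After GROUP BY (2 rows):
sales.id | sum_rank
80 | 11
3 | 8
After ORDER BY (2 rows):
sales.id | sum_rank
80 | 11
3 | 8

== RESULT ==
sales.id | sum_rank
80 | 11
3 | 8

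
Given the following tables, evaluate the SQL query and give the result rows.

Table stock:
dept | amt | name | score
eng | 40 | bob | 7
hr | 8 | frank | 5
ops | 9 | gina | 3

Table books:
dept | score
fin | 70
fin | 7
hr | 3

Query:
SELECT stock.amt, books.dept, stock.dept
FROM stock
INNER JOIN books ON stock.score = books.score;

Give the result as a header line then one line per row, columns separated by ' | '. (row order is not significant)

== RESULT ==
stock.amt | books.dept | stock.dept
40 | fin | eng
9 | hr | ops

Derivation:
After JOIN books (2 rows):
stock.dept | stock.amt | stock.name | stock.score | books.dept | books.score
eng | 40 | bob | 7 | fin | 7
ops | 9 | gina | 3 | hr | 3
After SELECT (2 rows):
stock.amt | books.dept | stock.dept
40 | fin | eng
9 | hr | ops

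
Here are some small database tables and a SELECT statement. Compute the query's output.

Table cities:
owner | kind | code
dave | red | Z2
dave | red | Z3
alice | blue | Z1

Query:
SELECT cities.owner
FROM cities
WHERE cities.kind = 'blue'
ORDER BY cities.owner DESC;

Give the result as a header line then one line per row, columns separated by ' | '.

== RESULT ==
cities.owner
alice

Derivation:
After WHERE (1 rows):
cities.owner | cities.kind | cities.code
alice | blue | Z1
After SELECT (1 rows):
cities.owner
alice
After ORDER BY (1 rows):
cities.owner
alice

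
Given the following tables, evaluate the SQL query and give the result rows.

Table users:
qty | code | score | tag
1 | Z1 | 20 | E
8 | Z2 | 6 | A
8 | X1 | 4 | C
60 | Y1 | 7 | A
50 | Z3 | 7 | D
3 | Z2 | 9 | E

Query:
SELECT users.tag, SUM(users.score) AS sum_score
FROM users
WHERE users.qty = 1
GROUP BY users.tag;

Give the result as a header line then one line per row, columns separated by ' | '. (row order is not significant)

== RESULT ==
users.tag | sum_score
E | 20

Derivation:
After WHERE (1 rows):
users.qty | users.code | users.score | users.tag
1 | Z1 | 20 | E
After GROUP BY (1 rows):
users.tag | sum_score
E | 20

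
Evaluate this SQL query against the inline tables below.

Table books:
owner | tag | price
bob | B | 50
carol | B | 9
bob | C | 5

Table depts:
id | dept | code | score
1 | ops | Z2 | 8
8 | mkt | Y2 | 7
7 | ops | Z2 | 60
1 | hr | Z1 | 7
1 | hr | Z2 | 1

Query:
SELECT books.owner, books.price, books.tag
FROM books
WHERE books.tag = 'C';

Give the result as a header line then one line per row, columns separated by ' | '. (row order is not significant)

After WHERE (1 rows):
books.owner | books.tag | books.price
bob | C | 5
After SELECT (1 rows):
books.owner | books.price | books.tag
bob | 5 | C

== RESULT ==
books.owner | books.price | books.tag
bob | 5 | C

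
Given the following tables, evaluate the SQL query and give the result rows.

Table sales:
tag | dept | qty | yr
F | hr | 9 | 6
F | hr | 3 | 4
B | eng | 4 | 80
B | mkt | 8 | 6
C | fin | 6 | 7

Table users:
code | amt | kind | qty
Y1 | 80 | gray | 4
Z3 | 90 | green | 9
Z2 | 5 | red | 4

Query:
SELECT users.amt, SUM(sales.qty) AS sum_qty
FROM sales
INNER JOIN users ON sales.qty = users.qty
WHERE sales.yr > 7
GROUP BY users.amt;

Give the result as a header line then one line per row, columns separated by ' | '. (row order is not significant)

After JOIN users (3 rows):
sales.tag | sales.dept | sales.qty | sales.yr | users.code | users.amt | users.kind | users.qty
F | hr | 9 | 6 | Z3 | 90 | green | 9
B | eng | 4 | 80 | Y1 | 80 | gray | 4
B | eng | 4 | 80 | Z2 | 5 | red | 4
After WHERE (2 rows):
sales.tag | sales.dept | sales.qty | sales.yr | users.code | users.amt | users.kind | users.qty
B | eng | 4 | 80 | Y1 | 80 | gray | 4
B | eng | 4 | 80 | Z2 | 5 | red | 4
After GROUP BY (2 rows):
users.amt | sum_qty
80 | 4
5 | 4

== RESULT ==
users.amt | sum_qty
80 | 4
5 | 4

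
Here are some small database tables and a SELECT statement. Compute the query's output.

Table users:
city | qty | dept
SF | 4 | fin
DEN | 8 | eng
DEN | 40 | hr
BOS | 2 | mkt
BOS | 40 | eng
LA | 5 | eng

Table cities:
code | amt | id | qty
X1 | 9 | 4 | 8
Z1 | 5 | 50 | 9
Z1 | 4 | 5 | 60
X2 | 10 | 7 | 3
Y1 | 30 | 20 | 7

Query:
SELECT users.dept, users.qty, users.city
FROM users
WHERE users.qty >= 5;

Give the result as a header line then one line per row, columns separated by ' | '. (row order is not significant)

After WHERE (4 rows):
users.city | users.qty | users.dept
DEN | 8 | eng
DEN | 40 | hr
BOS | 40 | eng
LA | 5 | eng
After SELECT (4 rows):
users.dept | users.qty | users.city
eng | 8 | DEN
hr | 40 | DEN
eng | 40 | BOS
eng | 5 | LA

== RESULT ==
users.dept | users.qty | users.city
eng | 8 | DEN
hr | 40 | DEN
eng | 40 | BOS
eng | 5 | LA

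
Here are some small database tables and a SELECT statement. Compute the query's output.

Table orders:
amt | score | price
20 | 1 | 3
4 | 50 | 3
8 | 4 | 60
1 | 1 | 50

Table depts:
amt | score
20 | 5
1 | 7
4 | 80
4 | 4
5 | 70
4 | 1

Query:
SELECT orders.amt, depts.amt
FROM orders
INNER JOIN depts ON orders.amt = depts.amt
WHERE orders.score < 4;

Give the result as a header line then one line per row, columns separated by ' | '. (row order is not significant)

== RESULT ==
orders.amt | depts.amt
20 | 20
1 | 1

Derivation:
After JOIN depts (5 rows):
orders.amt | orders.score | orders.price | depts.amt | depts.score
20 | 1 | 3 | 20 | 5
4 | 50 | 3 | 4 | 80
4 | 50 | 3 | 4 | 4
4 | 50 | 3 | 4 | 1
1 | 1 | 50 | 1 | 7
After WHERE (2 rows):
orders.amt | orders.score | orders.price | depts.amt | depts.score
20 | 1 | 3 | 20 | 5
1 | 1 | 50 | 1 | 7
After SELECT (2 rows):
orders.amt | depts.amt
20 | 20
1 | 1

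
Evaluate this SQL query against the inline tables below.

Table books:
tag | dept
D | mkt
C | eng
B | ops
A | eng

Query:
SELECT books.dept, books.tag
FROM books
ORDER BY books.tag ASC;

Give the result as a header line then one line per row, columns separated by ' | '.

After SELECT (4 rows):
books.dept | books.tag
mkt | D
eng | C
ops | B
eng | A
After ORDER BY (4 rows):
books.dept | books.tag
eng | A
ops | B
eng | C
mkt | D

== RESULT ==
books.dept | books.tag
eng | A
ops | B
eng | C
mkt | D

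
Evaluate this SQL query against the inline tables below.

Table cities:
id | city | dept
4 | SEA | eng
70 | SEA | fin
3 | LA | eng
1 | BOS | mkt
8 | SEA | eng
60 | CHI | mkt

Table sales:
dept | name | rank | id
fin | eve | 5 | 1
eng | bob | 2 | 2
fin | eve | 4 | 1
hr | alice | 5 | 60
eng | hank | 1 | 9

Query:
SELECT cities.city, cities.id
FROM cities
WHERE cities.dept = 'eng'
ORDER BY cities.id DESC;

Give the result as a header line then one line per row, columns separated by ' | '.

== RESULT ==
cities.city | cities.id
SEA | 8
SEA | 4
LA | 3

Derivation:
After WHERE (3 rows):
cities.id | cities.city | cities.dept
4 | SEA | eng
3 | LA | eng
8 | SEA | eng
After SELECT (3 rows):
cities.city | cities.id
SEA | 4
LA | 3
SEA | 8
After ORDER BY (3 rows):
cities.city | cities.id
SEA | 8
SEA | 4
LA | 3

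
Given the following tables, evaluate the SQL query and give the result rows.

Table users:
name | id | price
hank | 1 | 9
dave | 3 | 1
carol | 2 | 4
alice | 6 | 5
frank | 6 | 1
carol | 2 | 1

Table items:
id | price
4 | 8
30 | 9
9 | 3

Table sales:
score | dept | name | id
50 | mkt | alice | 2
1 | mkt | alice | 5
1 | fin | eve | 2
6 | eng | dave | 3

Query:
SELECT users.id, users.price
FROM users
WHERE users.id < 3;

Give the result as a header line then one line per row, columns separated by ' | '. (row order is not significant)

After WHERE (3 rows):
users.name | users.id | users.price
hank | 1 | 9
carol | 2 | 4
carol | 2 | 1
After SELECT (3 rows):
users.id | users.price
1 | 9
2 | 4
2 | 1

== RESULT ==
users.id | users.price
1 | 9
2 | 4
2 | 1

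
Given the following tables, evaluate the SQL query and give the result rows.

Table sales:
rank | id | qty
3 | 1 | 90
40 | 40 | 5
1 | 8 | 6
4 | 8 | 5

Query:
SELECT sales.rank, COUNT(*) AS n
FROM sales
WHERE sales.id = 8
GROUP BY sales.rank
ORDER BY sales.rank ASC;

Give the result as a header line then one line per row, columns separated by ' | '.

== RESULT ==
sales.rank | n
1 | 1
4 | 1

Derivation:
After WHERE (2 rows):
sales.rank | sales.id | sales.qty
1 | 8 | 6
4 | 8 | 5
After GROUP BY (2 rows):
sales.rank | n
1 | 1
4 | 1
After ORDER BY (2 rows):
sales.rank | n
1 | 1
4 | 1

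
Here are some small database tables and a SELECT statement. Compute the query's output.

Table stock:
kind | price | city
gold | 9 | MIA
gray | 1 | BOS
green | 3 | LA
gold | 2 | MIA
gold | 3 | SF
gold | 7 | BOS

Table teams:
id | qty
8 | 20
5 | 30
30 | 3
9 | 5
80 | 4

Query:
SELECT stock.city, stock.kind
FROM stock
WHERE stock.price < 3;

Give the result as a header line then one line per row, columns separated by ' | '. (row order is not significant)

After WHERE (2 rows):
stock.kind | stock.price | stock.city
gray | 1 | BOS
gold | 2 | MIA
After SELECT (2 rows):
stock.city | stock.kind
BOS | gray
MIA | gold

== RESULT ==
stock.city | stock.kind
BOS | gray
MIA | gold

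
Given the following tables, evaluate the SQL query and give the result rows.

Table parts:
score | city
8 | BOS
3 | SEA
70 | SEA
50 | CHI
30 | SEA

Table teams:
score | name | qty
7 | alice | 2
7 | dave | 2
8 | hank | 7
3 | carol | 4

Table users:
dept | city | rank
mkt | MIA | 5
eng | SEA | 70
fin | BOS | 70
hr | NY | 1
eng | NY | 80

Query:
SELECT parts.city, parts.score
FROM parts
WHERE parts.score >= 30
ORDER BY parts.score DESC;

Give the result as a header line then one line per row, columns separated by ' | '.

== RESULT ==
parts.city | parts.score
SEA | 70
CHI | 50
SEA | 30

Derivation:
After WHERE (3 rows):
parts.score | parts.city
70 | SEA
50 | CHI
30 | SEA
After SELECT (3 rows):
parts.city | parts.score
SEA | 70
CHI | 50
SEA | 30
After ORDER BY (3 rows):
parts.city | parts.score
SEA | 70
CHI | 50
SEA | 30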